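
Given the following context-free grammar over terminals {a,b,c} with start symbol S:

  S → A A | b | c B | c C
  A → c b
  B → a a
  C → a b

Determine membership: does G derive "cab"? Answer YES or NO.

Convert to CNF:
  S -> A A | T0 B | T0 C | b
  A -> T0 T1
  B -> T2 T2
  C -> T2 T1
  T0 -> c
  T1 -> b
  T2 -> a

Fill CYK table bottom-up:
  cell(0,0) c: {T0}  orig:{}
  cell(1,1) a: {T2}  orig:{}
  cell(2,2) b: {S,T1}  orig:{S}
  cell(0,1) ca: ∅
  cell(1,2) ab: {C}
  cell(0,2) cab: {S}

S ∈ T[0,2] ⇒ YES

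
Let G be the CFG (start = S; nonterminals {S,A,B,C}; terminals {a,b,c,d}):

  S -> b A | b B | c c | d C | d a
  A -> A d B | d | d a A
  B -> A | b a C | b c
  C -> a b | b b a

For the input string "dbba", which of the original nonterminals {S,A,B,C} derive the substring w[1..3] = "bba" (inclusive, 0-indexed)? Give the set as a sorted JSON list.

CNF form of G:
  S -> T0 C | T0 T1 | T2 A | T2 B | T3 T3
  A -> A X4 | T0 X5 | d
  B -> A X6 | T0 X8 | T2 T3 | T2 X7 | d
  C -> T1 T2 | T2 X9
  T0 -> d
  T1 -> a
  T2 -> b
  T3 -> c
  X4 -> T0 B
  X5 -> T1 A
  X6 -> T0 B
  X7 -> T1 C
  X8 -> T1 A
  X9 -> T2 T1

CYK fill (cells [i..j] with 1 ≤ i ≤ j ≤ 3 only):
  T[1,1] 'b' = {T2}  orig:{}
  T[2,2] 'b' = {T2}  orig:{}
  T[3,3] 'a' = {T1}  orig:{}
  T[1,2] 'bb' = ∅
  T[2,3] 'ba' = {X9}  orig:{}
  T[1,3] 'bba' = {C}

Original NTs in T[1,3] deriving "bba": ["C"]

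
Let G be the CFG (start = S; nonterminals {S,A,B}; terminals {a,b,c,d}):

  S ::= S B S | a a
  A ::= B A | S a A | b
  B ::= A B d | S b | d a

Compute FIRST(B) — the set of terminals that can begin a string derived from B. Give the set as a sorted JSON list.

Compute FIRST by fixpoint:
round 1:
  A via A→b: +{b}
  B via B→A B d: +{b}
  B via B→d a: +{d}
  S via S→a a: +{a}
  FIRST[S]={a}  FIRST[A]={b}  FIRST[B]={b,d}
round 2:
  A via A→B A: +{d}
  A via A→S a A: +{a}
  B via B→A B d: +{a}
  FIRST[S]={a}  FIRST[A]={a,b,d}  FIRST[B]={a,b,d}
round 3: done
  FIRST[S]={a}  FIRST[A]={a,b,d}  FIRST[B]={a,b,d}

FIRST(B) = ["a", "b", "d"]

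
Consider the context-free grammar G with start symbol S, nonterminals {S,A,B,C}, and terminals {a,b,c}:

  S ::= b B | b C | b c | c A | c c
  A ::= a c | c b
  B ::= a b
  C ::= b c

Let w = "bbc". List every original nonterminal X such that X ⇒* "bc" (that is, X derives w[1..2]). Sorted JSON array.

Convert to CNF:
  S -> T1 A | T1 T1 | T2 B | T2 C | T2 T1
  A -> T0 T1 | T1 T2
  B -> T0 T2
  C -> T2 T1
  T0 -> a
  T1 -> c
  T2 -> b

CYK fill — only the sub-triangle for w[1..2]:
  cell(1,1) b: {T2}  orig:{}
  cell(2,2) c: {T1}  orig:{}
  cell(1,2) bc: {C,S}

Original NTs in T[1,2] deriving "bc": ["C", "S"]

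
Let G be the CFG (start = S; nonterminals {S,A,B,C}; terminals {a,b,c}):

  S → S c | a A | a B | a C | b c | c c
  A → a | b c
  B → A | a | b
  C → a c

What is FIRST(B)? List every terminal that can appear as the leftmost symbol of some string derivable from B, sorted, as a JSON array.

FIRST sets, iterate to fixpoint:
pass 1:
  A via A→a: +{a}
  A via A→b c: +{b}
  B via B→A: +{a,b}
  C via C→a c: +{a}
  S via S→a A: +{a}
  S via S→b c: +{b}
  S via S→c c: +{c}
  FIRST[S]={a,b,c}  FIRST[A]={a,b}  FIRST[B]={a,b}  FIRST[C]={a}
pass 2: (stable)
  FIRST[S]={a,b,c}  FIRST[A]={a,b}  FIRST[B]={a,b}  FIRST[C]={a}

FIRST(B) = ["a", "b"]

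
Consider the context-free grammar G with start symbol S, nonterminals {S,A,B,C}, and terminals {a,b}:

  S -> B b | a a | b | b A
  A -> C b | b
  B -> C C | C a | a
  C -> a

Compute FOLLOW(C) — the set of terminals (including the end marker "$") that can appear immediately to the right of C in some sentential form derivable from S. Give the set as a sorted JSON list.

FIRST iteration:
[1]
  A via A→b: +{b}
  B via B→a: +{a}
  C via C→a: +{a}
  S via S→B b: +{a}
  S via S→b: +{b}
  FIRST(S)={a,b}  FIRST(A)={b}  FIRST(B)={a}  FIRST(C)={a}
[2]
  A via A→C b: +{a}
  FIRST(S)={a,b}  FIRST(A)={a,b}  FIRST(B)={a}  FIRST(C)={a}
[3] (no change)
  FIRST(S)={a,b}  FIRST(A)={a,b}  FIRST(B)={a}  FIRST(C)={a}

FOLLOW sets:
FOLLOW(S) := {$}
iter 1:
  A→C b: FOLLOW(C) ⊇ FIRST(b) = {b}; new: +{b}
  B→C C: FOLLOW(C) ⊇ FIRST(C) = {a}; new: +{a}
  S→B b: FOLLOW(B) ⊇ FIRST(b) = {b}; new: +{b}
  S→b A: FOLLOW(A) ⊇ FOLLOW(S) ⊇ {$}; new: +{$}
  S: {$}  A: {$}  B: {b}  C: {a,b}
iter 2: done
  S: {$}  A: {$}  B: {b}  C: {a,b}

FOLLOW(C) = ["a", "b"]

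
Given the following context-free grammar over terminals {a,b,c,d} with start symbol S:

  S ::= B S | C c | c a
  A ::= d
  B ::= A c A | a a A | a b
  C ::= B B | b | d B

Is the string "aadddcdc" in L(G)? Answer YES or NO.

CNF form of G:
  S -> B S | C T0 | T0 T1
  A -> d
  B -> A X4 | T1 T2 | T1 X5
  C -> B B | T3 B | b
  T0 -> c
  T1 -> a
  T2 -> b
  T3 -> d
  X4 -> T0 A
  X5 -> T1 A

CYK fill:
  cell(0,0) a: {T1}  orig:{}
  cell(1,1) a: {T1}  orig:{}
  cell(2,2) d: {A,T3}  orig:{A}
  cell(3,3) d: {A,T3}  orig:{A}
  cell(4,4) d: {A,T3}  orig:{A}
  cell(5,5) c: {T0}  orig:{}
  cell(6,6) d: {A,T3}  orig:{A}
  cell(7,7) c: {T0}  orig:{}
  cell(0,1) aa: ∅
  cell(1,2) ad: {X5}  orig:{}
  cell(2,3) dd: ∅
  cell(3,4) dd: ∅
  cell(4,5) dc: ∅
  cell(5,6) cd: {X4}  orig:{}
  cell(6,7) dc: ∅
  cell(0,2) aad: {B}
  cell(1,3) add: ∅
  cell(2,4) ddd: ∅
  cell(3,5) ddc: ∅
  cell(4,6) dcd: {B}
  cell(5,7) cdc: ∅
  cell(0,3) aadd: ∅
  cell(1,4) addd: ∅
  cell(2,5) dddc: ∅
  cell(3,6) ddcd: {C}
  cell(4,7) dcdc: ∅
  cell(0,4) aaddd: ∅
  cell(1,5) adddc: ∅
  cell(2,6) dddcd: ∅
  cell(3,7) ddcdc: {S}
  cell(0,5) aadddc: ∅
  cell(1,6) adddcd: ∅
  cell(2,7) dddcdc: ∅
  cell(0,6) aadddcd: ∅
  cell(1,7) adddcdc: ∅
  cell(0,7) aadddcdc: {S}

S ∈ T[0,7] ⇒ YES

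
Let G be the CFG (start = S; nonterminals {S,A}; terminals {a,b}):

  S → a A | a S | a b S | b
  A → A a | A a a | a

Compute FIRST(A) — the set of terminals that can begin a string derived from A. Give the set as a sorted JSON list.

FIRST iteration:
round 1:
  A via A→a: +{a}
  S via S→a A: +{a}
  S via S→b: +{b}
  FIRST(S)={a,b}  FIRST(A)={a}
round 2: (no change)
  FIRST(S)={a,b}  FIRST(A)={a}

FIRST(A) = ["a"]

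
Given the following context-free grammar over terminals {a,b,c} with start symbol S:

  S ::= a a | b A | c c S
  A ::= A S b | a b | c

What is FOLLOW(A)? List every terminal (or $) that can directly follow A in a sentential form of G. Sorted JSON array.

Compute FIRST by fixpoint:
round 1:
  A via A→a b: +{a}
  A via A→c: +{c}
  S via S→a a: +{a}
  S via S→b A: +{b}
  S via S→c c S: +{c}
  S: {a,b,c}  A: {a,c}
round 2: (stable)
  S: {a,b,c}  A: {a,c}

FOLLOW sets:
initialize: $ ∈ FOLLOW(S)
iter 1:
  A→A S b: FOLLOW(A) ⊇ FIRST(S) = {a,b,c}; new: +{a,b,c}
  A→A S b: FOLLOW(S) ⊇ FIRST(b) = {b}; new: +{b}
  S→b A: FOLLOW(A) ⊇ FOLLOW(S) ⊇ {$,b}; new: +{$}
  FOLLOW(S)={$,b}  FOLLOW(A)={$,a,b,c}
iter 2: (stable)
  FOLLOW(S)={$,b}  FOLLOW(A)={$,a,b,c}

FOLLOW(A) = ["$", "a", "b", "c"]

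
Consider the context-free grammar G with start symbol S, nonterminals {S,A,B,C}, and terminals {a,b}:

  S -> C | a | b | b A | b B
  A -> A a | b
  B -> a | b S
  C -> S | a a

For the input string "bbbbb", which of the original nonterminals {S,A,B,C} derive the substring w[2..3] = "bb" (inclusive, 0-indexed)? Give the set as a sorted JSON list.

Convert to CNF:
  S -> T0 T0 | T1 A | T1 B | a | b
  A -> A T0 | b
  B -> T1 S | a
  C -> T0 T0 | T1 A | T1 B | a | b
  T0 -> a
  T1 -> b

Fill CYK table bottom-up — only the sub-triangle for w[2..3]:
  T[2,2] 'b' = {A,C,S,T1}  orig:{A,C,S}
  T[3,3] 'b' = {A,C,S,T1}  orig:{A,C,S}
  T[2,3] 'bb' = {B,C,S}

Original NTs in T[2,3] deriving "bb": ["B", "C", "S"]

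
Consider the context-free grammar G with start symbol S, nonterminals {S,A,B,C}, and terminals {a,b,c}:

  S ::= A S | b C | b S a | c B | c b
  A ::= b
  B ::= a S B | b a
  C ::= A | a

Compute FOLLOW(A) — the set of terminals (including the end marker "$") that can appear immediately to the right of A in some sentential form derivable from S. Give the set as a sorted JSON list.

FIRST sets, iterate to fixpoint:
[1]
  A via A→b: +{b}
  B via B→a S B: +{a}
  B via B→b a: +{b}
  C via C→A: +{b}
  C via C→a: +{a}
  S via S→A S: +{b}
  S via S→c B: +{c}
  S: {b,c}  A: {b}  B: {a,b}  C: {a,b}
[2] — fixpoint
  S: {b,c}  A: {b}  B: {a,b}  C: {a,b}

Compute FOLLOW by fixpoint:
FOLLOW(S) := {$}
pass 1:
  B→a S B: FOLLOW(S) ⊇ FIRST(B) = {a,b}; new: +{a,b}
  S→A S: FOLLOW(A) ⊇ FIRST(S) = {b,c}; new: +{b,c}
  S→b C: FOLLOW(C) ⊇ FOLLOW(S) ⊇ {$,a,b}; new: +{$,a,b}
  S→c B: FOLLOW(B) ⊇ FOLLOW(S) ⊇ {$,a,b}; new: +{$,a,b}
  S: {$,a,b}  A: {b,c}  B: {$,a,b}  C: {$,a,b}
pass 2:
  C→A: FOLLOW(A) ⊇ FOLLOW(C) ⊇ {$,a,b}; new: +{$,a}
  S: {$,a,b}  A: {$,a,b,c}  B: {$,a,b}  C: {$,a,b}
pass 3: (stable)
  S: {$,a,b}  A: {$,a,b,c}  B: {$,a,b}  C: {$,a,b}

FOLLOW(A) = ["$", "a", "b", "c"]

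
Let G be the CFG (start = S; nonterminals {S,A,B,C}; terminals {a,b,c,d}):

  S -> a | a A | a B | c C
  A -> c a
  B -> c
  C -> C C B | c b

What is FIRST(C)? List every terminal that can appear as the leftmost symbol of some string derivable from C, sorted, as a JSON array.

FIRST iteration:
iter 1:
  A via A→c a: +{c}
  B via B→c: +{c}
  C via C→c b: +{c}
  S via S→a: +{a}
  S via S→c C: +{c}
  S: {a,c}  A: {c}  B: {c}  C: {c}
iter 2: — fixpoint
  S: {a,c}  A: {c}  B: {c}  C: {c}

FIRST(C) = ["c"]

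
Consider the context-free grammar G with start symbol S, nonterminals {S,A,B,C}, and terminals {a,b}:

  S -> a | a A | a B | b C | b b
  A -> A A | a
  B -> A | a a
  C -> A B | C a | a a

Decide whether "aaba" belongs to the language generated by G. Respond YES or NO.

Convert to CNF:
  S -> T0 A | T0 B | T1 C | T1 T1 | a
  A -> A A | a
  B -> A A | T0 T0 | a
  C -> A B | C T0 | T0 T0
  T0 -> a
  T1 -> b

CYK fill:
  [0..0]={A,B,S,T0}  "a"  orig:{A,B,S}
  [1..1]={A,B,S,T0}  "a"  orig:{A,B,S}
  [2..2]={T1}  "b"  orig:{}
  [3..3]={A,B,S,T0}  "a"  orig:{A,B,S}
  [0..1]={A,B,C,S}  "aa"
  [1..2]=∅  "ab"
  [2..3]=∅  "ba"
  [0..2]=∅  "aab"
  [1..3]=∅  "aba"
  [0..3]=∅  "aaba"

S ∉ T[0,3] ⇒ NO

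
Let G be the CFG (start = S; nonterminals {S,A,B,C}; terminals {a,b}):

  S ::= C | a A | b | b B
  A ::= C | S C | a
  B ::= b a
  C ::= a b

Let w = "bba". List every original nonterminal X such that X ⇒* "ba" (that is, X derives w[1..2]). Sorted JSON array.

CNF form of G:
  S -> T0 A | T0 T1 | T1 B | b
  A -> S C | T0 T1 | a
  B -> T1 T0
  C -> T0 T1
  T0 -> a
  T1 -> b

CYK fill, restricted to cells inside w[1..2]:
  [1..1]={S,T1}  "b"  orig:{S}
  [2..2]={A,T0}  "a"  orig:{A}
  [1..2]={B}  "ba"

Original NTs in T[1,2] deriving "ba": ["B"]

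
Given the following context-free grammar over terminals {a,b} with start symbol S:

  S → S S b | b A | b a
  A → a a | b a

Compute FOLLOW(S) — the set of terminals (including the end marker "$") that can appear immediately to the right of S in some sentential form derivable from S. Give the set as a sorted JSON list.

FIRST iteration:
iter 1:
  A via A→a a: +{a}
  A via A→b a: +{b}
  S via S→b A: +{b}
  S: {b}  A: {a,b}
iter 2: — fixpoint
  S: {b}  A: {a,b}

FOLLOW iteration:
initialize: $ ∈ FOLLOW(S)
round 1:
  S→S S b: FOLLOW(S) ⊇ FIRST(S) = {b}; new: +{b}
  S→b A: FOLLOW(A) ⊇ FOLLOW(S) ⊇ {$,b}; new: +{$,b}
  FOLLOW(S)={$,b}  FOLLOW(A)={$,b}
round 2: — fixpoint
  FOLLOW(S)={$,b}  FOLLOW(A)={$,b}

FOLLOW(S) = ["$", "b"]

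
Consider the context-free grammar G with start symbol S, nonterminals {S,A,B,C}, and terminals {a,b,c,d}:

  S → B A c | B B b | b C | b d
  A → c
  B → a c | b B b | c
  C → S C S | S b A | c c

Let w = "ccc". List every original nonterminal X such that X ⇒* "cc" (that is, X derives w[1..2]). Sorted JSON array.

CNF form of G:
  S -> B X7 | B X8 | T2 C | T2 T3
  A -> c
  B -> T0 T1 | T2 X4 | c
  C -> S X5 | S X6 | T1 T1
  T0 -> a
  T1 -> c
  T2 -> b
  T3 -> d
  X4 -> B T2
  X5 -> C S
  X6 -> T2 A
  X7 -> A T1
  X8 -> B T2

CYK table (by increasing span), restricted to cells inside w[1..2]:
  [1..1]={A,B,T1}  "c"  orig:{A,B}
  [2..2]={A,B,T1}  "c"  orig:{A,B}
  [1..2]={C,X7}  "cc"  orig:{C}

Original NTs in T[1,2] deriving "cc": ["C"]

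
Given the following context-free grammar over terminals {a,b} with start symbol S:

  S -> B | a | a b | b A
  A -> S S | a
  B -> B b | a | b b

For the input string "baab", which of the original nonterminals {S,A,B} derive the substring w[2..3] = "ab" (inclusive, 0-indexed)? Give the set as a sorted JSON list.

CNF form of G:
  S -> B T0 | T0 A | T0 T0 | T1 T0 | a
  A -> S S | a
  B -> B T0 | T0 T0 | a
  T0 -> b
  T1 -> a

CYK table (by increasing span) — only the sub-triangle for w[2..3]:
  [2..2]={A,B,S,T1}  "a"  orig:{A,B,S}
  [3..3]={T0}  "b"  orig:{}
  [2..3]={B,S}  "ab"

Original NTs in T[2,3] deriving "ab": ["B", "S"]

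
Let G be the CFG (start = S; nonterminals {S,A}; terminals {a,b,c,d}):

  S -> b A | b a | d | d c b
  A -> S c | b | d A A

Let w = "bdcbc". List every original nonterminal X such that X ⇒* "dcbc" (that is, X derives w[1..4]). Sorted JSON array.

Convert to CNF:
  S -> T1 X5 | T2 A | T2 T3 | d
  A -> S T0 | T1 X4 | b
  T0 -> c
  T1 -> d
  T2 -> b
  T3 -> a
  X4 -> A A
  X5 -> T0 T2

Fill CYK table bottom-up, restricted to cells inside w[1..4]:
  [1..1]={S,T1}  "d"  orig:{S}
  [2..2]={T0}  "c"  orig:{}
  [3..3]={A,T2}  "b"  orig:{A}
  [4..4]={T0}  "c"  orig:{}
  [1..2]={A}  "dc"
  [2..3]={X5}  "cb"  orig:{}
  [3..4]=∅  "bc"
  [1..3]={S,X4}  "dcb"  orig:{S}
  [2..4]=∅  "cbc"
  [1..4]={A}  "dcbc"

Original NTs in T[1,4] deriving "dcbc": ["A"]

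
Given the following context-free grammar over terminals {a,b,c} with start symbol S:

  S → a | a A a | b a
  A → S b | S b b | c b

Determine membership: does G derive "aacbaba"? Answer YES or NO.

CNF form of G:
  S -> T0 T2 | T2 X4 | a
  A -> S T0 | S X3 | T1 T0
  T0 -> b
  T1 -> c
  T2 -> a
  X3 -> T0 T0
  X4 -> A T2

CYK fill:
  [0..0]={S,T2}  "a"  orig:{S}
  [1..1]={S,T2}  "a"  orig:{S}
  [2..2]={T1}  "c"  orig:{}
  [3..3]={T0}  "b"  orig:{}
  [4..4]={S,T2}  "a"  orig:{S}
  [5..5]={T0}  "b"  orig:{}
  [6..6]={S,T2}  "a"  orig:{S}
  [0..1]=∅  "aa"
  [1..2]=∅  "ac"
  [2..3]={A}  "cb"
  [3..4]={S}  "ba"
  [4..5]={A}  "ab"
  [5..6]={S}  "ba"
  [0..2]=∅  "aac"
  [1..3]=∅  "acb"
  [2..4]={X4}  "cba"  orig:{}
  [3..5]={A}  "bab"
  [4..6]={X4}  "aba"  orig:{}
  [0..3]=∅  "aacb"
  [1..4]={S}  "acba"
  [2..5]=∅  "cbab"
  [3..6]={X4}  "baba"  orig:{}
  [0..4]=∅  "aacba"
  [1..5]={A}  "acbab"
  [2..6]=∅  "cbaba"
  [0..5]=∅  "aacbab"
  [1..6]={X4}  "acbaba"  orig:{}
  [0..6]={S}  "aacbaba"

S ∈ T[0,6] ⇒ YES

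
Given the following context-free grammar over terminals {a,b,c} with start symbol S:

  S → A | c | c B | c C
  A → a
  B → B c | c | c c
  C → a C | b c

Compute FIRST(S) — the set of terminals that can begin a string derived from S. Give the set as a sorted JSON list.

FIRST sets, iterate to fixpoint:
pass 1:
  A via A→a: +{a}
  B via B→c: +{c}
  C via C→a C: +{a}
  C via C→b c: +{b}
  S via S→A: +{a}
  S via S→c: +{c}
  S: {a,c}  A: {a}  B: {c}  C: {a,b}
pass 2: done
  S: {a,c}  A: {a}  B: {c}  C: {a,b}

FIRST(S) = ["a", "c"]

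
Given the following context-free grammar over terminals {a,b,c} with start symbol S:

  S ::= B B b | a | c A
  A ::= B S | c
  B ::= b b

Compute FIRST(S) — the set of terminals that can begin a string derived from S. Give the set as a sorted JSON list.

Compute FIRST by fixpoint:
pass 1:
  A via A→c: +{c}
  B via B→b b: +{b}
  S via S→B B b: +{b}
  S via S→a: +{a}
  S via S→c A: +{c}
  FIRST[S]={a,b,c}  FIRST[A]={c}  FIRST[B]={b}
pass 2:
  A via A→B S: +{b}
  FIRST[S]={a,b,c}  FIRST[A]={b,c}  FIRST[B]={b}
pass 3: (no change)
  FIRST[S]={a,b,c}  FIRST[A]={b,c}  FIRST[B]={b}

FIRST(S) = ["a", "b", "c"]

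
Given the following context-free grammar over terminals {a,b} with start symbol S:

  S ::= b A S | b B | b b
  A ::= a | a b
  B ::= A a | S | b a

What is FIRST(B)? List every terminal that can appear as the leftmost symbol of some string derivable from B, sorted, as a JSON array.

Compute FIRST by fixpoint:
[1]
  A via A→a: +{a}
  B via B→A a: +{a}
  B via B→b a: +{b}
  S via S→b A S: +{b}
  S: {b}  A: {a}  B: {a,b}
[2] (no change)
  S: {b}  A: {a}  B: {a,b}

FIRST(B) = ["a", "b"]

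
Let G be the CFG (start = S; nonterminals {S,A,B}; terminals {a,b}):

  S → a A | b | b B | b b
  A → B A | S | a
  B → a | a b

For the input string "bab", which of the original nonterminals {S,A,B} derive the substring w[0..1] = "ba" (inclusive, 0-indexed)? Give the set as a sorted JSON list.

Convert to CNF:
  S -> T0 A | T1 B | T1 T1 | b
  A -> B A | T0 A | T1 B | T1 T1 | a | b
  B -> T0 T1 | a
  T0 -> a
  T1 -> b

CYK fill (cells [i..j] with 0 ≤ i ≤ j ≤ 1 only):
  T[0,0] 'b' = {A,S,T1}  orig:{A,S}
  T[1,1] 'a' = {A,B,T0}  orig:{A,B}
  T[0,1] 'ba' = {A,S}

Original NTs in T[0,1] deriving "ba": ["A", "S"]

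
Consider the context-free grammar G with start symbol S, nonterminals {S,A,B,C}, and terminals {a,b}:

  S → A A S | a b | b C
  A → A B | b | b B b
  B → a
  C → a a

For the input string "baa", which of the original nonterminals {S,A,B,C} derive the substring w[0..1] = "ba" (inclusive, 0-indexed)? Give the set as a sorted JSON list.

Convert to CNF:
  S -> A X3 | T0 C | T1 T0
  A -> A B | T0 X2 | b
  B -> a
  C -> T1 T1
  T0 -> b
  T1 -> a
  X2 -> B T0
  X3 -> A S

Fill CYK table bottom-up — only the sub-triangle for w[0..1]:
  cell(0,0) b: {A,T0}  orig:{A}
  cell(1,1) a: {B,T1}  orig:{B}
  cell(0,1) ba: {A}

Original NTs in T[0,1] deriving "ba": ["A"]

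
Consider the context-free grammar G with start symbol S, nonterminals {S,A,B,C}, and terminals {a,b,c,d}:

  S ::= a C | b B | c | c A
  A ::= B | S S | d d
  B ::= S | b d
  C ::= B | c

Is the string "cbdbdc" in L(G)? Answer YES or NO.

Convert to CNF:
  S -> T0 C | T1 B | T3 A | c
  A -> S S | T0 C | T1 B | T1 T2 | T2 T2 | T3 A | c
  B -> T0 C | T1 B | T1 T2 | T3 A | c
  C -> T0 C | T1 B | T1 T2 | T3 A | c
  T0 -> a
  T1 -> b
  T2 -> d
  T3 -> c

Fill CYK table bottom-up:
  [0..0]={A,B,C,S,T3}  "c"  orig:{A,B,C,S}
  [1..1]={T1}  "b"  orig:{}
  [2..2]={T2}  "d"  orig:{}
  [3..3]={T1}  "b"  orig:{}
  [4..4]={T2}  "d"  orig:{}
  [5..5]={A,B,C,S,T3}  "c"  orig:{A,B,C,S}
  [0..1]=∅  "cb"
  [1..2]={A,B,C}  "bd"
  [2..3]=∅  "db"
  [3..4]={A,B,C}  "bd"
  [4..5]=∅  "dc"
  [0..2]={A,B,C,S}  "cbd"
  [1..3]=∅  "bdb"
  [2..4]=∅  "dbd"
  [3..5]=∅  "bdc"
  [0..3]=∅  "cbdb"
  [1..4]=∅  "bdbd"
  [2..5]=∅  "dbdc"
  [0..4]=∅  "cbdbd"
  [1..5]=∅  "bdbdc"
  [0..5]=∅  "cbdbdc"

S ∉ T[0,5] ⇒ NO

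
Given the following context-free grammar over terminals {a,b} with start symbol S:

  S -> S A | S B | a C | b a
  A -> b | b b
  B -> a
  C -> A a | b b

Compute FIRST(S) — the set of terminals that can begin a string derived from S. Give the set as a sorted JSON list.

FIRST iteration:
iter 1:
  A via A→b: +{b}
  B via B→a: +{a}
  C via C→A a: +{b}
  S via S→a C: +{a}
  S via S→b a: +{b}
  S: {a,b}  A: {b}  B: {a}  C: {b}
iter 2: done
  S: {a,b}  A: {b}  B: {a}  C: {b}

FIRST(S) = ["a", "b"]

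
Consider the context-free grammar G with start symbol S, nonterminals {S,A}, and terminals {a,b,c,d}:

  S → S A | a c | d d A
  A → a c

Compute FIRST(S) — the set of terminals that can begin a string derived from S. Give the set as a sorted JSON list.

FIRST iteration:
iter 1:
  A via A→a c: +{a}
  S via S→a c: +{a}
  S via S→d d A: +{d}
  FIRST[S]={a,d}  FIRST[A]={a}
iter 2: (no change)
  FIRST[S]={a,d}  FIRST[A]={a}

FIRST(S) = ["a", "d"]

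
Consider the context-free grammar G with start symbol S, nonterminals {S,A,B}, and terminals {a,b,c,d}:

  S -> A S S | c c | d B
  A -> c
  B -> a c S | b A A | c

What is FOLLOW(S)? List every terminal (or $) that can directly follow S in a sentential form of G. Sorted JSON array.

FIRST sets, iterate to fixpoint:
pass 1:
  A via A→c: +{c}
  B via B→a c S: +{a}
  B via B→b A A: +{b}
  B via B→c: +{c}
  S via S→A S S: +{c}
  S via S→d B: +{d}
  FIRST[S]={c,d}  FIRST[A]={c}  FIRST[B]={a,b,c}
pass 2: (stable)
  FIRST[S]={c,d}  FIRST[A]={c}  FIRST[B]={a,b,c}

FOLLOW iteration:
FOLLOW(S) := {$}
[1]
  B→b A A: FOLLOW(A) ⊇ FIRST(A) = {c}; new: +{c}
  S→A S S: FOLLOW(A) ⊇ FIRST(S) = {c,d}; new: +{d}
  S→A S S: FOLLOW(S) ⊇ FIRST(S) = {c,d}; new: +{c,d}
  S→d B: FOLLOW(B) ⊇ FOLLOW(S) ⊇ {$,c,d}; new: +{$,c,d}
  FOLLOW(S)={$,c,d}  FOLLOW(A)={c,d}  FOLLOW(B)={$,c,d}
[2]
  B→b A A: FOLLOW(A) ⊇ FOLLOW(B) ⊇ {$,c,d}; new: +{$}
  FOLLOW(S)={$,c,d}  FOLLOW(A)={$,c,d}  FOLLOW(B)={$,c,d}
[3] (no change)
  FOLLOW(S)={$,c,d}  FOLLOW(A)={$,c,d}  FOLLOW(B)={$,c,d}

FOLLOW(S) = ["$", "c", "d"]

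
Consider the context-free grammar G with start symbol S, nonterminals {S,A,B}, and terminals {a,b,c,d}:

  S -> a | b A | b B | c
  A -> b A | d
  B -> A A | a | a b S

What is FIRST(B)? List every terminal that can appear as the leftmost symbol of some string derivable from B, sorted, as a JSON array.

FIRST sets, iterate to fixpoint:
round 1:
  A via A→b A: +{b}
  A via A→d: +{d}
  B via B→A A: +{b,d}
  B via B→a: +{a}
  S via S→a: +{a}
  S via S→b A: +{b}
  S via S→c: +{c}
  FIRST(S)={a,b,c}  FIRST(A)={b,d}  FIRST(B)={a,b,d}
round 2: (no change)
  FIRST(S)={a,b,c}  FIRST(A)={b,d}  FIRST(B)={a,b,d}

FIRST(B) = ["a", "b", "d"]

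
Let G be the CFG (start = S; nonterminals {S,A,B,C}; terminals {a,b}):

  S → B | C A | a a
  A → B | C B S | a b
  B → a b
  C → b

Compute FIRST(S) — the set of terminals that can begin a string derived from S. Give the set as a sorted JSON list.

Compute FIRST by fixpoint:
round 1:
  A via A→a b: +{a}
  B via B→a b: +{a}
  C via C→b: +{b}
  S via S→B: +{a}
  S via S→C A: +{b}
  FIRST[S]={a,b}  FIRST[A]={a}  FIRST[B]={a}  FIRST[C]={b}
round 2:
  A via A→C B S: +{b}
  FIRST[S]={a,b}  FIRST[A]={a,b}  FIRST[B]={a}  FIRST[C]={b}
round 3: — fixpoint
  FIRST[S]={a,b}  FIRST[A]={a,b}  FIRST[B]={a}  FIRST[C]={b}

FIRST(S) = ["a", "b"]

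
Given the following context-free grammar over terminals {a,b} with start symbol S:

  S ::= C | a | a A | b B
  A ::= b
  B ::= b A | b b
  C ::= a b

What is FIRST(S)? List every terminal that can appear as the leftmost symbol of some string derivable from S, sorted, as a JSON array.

FIRST sets, iterate to fixpoint:
round 1:
  A via A→b: +{b}
  B via B→b A: +{b}
  C via C→a b: +{a}
  S via S→C: +{a}
  S via S→b B: +{b}
  FIRST[S]={a,b}  FIRST[A]={b}  FIRST[B]={b}  FIRST[C]={a}
round 2: — fixpoint
  FIRST[S]={a,b}  FIRST[A]={b}  FIRST[B]={b}  FIRST[C]={a}

FIRST(S) = ["a", "b"]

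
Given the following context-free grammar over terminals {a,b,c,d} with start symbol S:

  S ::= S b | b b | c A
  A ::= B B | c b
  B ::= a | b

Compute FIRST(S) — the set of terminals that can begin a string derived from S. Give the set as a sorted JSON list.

FIRST iteration:
iter 1:
  A via A→c b: +{c}
  B via B→a: +{a}
  B via B→b: +{b}
  S via S→b b: +{b}
  S via S→c A: +{c}
  FIRST(S)={b,c}  FIRST(A)={c}  FIRST(B)={a,b}
iter 2:
  A via A→B B: +{a,b}
  FIRST(S)={b,c}  FIRST(A)={a,b,c}  FIRST(B)={a,b}
iter 3: — fixpoint
  FIRST(S)={b,c}  FIRST(A)={a,b,c}  FIRST(B)={a,b}

FIRST(S) = ["b", "c"]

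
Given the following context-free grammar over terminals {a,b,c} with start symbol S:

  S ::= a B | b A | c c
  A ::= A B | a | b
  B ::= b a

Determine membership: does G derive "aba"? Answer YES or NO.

Convert to CNF:
  S -> T0 A | T1 B | T2 T2
  A -> A B | a | b
  B -> T0 T1
  T0 -> b
  T1 -> a
  T2 -> c

CYK table (by increasing span):
  [0..0]={A,T1}  "a"  orig:{A}
  [1..1]={A,T0}  "b"  orig:{A}
  [2..2]={A,T1}  "a"  orig:{A}
  [0..1]=∅  "ab"
  [1..2]={B,S}  "ba"
  [0..2]={A,S}  "aba"

S ∈ T[0,2] ⇒ YES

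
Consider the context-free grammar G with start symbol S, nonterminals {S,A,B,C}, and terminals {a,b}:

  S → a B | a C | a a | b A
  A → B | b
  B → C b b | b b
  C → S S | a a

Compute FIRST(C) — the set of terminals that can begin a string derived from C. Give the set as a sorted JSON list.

Compute FIRST by fixpoint:
[1]
  A via A→b: +{b}
  B via B→b b: +{b}
  C via C→a a: +{a}
  S via S→a B: +{a}
  S via S→b A: +{b}
  FIRST(S)={a,b}  FIRST(A)={b}  FIRST(B)={b}  FIRST(C)={a}
[2]
  B via B→C b b: +{a}
  C via C→S S: +{b}
  FIRST(S)={a,b}  FIRST(A)={b}  FIRST(B)={a,b}  FIRST(C)={a,b}
[3]
  A via A→B: +{a}
  FIRST(S)={a,b}  FIRST(A)={a,b}  FIRST(B)={a,b}  FIRST(C)={a,b}
[4] (stable)
  FIRST(S)={a,b}  FIRST(A)={a,b}  FIRST(B)={a,b}  FIRST(C)={a,b}

FIRST(C) = ["a", "b"]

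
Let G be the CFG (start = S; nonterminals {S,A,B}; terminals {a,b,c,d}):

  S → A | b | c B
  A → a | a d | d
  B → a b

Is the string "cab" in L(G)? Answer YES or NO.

CNF form of G:
  S -> T0 T1 | T3 B | a | b | d
  A -> T0 T1 | a | d
  B -> T0 T2
  T0 -> a
  T1 -> d
  T2 -> b
  T3 -> c

CYK fill:
  cell(0,0) c: {T3}  orig:{}
  cell(1,1) a: {A,S,T0}  orig:{A,S}
  cell(2,2) b: {S,T2}  orig:{S}
  cell(0,1) ca: ∅
  cell(1,2) ab: {B}
  cell(0,2) cab: {S}

S ∈ T[0,2] ⇒ YES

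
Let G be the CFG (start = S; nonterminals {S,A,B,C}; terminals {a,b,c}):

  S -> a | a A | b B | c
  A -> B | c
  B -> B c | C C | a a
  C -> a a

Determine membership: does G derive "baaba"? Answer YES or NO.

Convert to CNF:
  S -> T1 A | T2 B | a | c
  A -> B T0 | C C | T1 T1 | c
  B -> B T0 | C C | T1 T1
  C -> T1 T1
  T0 -> c
  T1 -> a
  T2 -> b

CYK fill:
  [0..0]={T2}  "b"  orig:{}
  [1..1]={S,T1}  "a"  orig:{S}
  [2..2]={S,T1}  "a"  orig:{S}
  [3..3]={T2}  "b"  orig:{}
  [4..4]={S,T1}  "a"  orig:{S}
  [0..1]=∅  "ba"
  [1..2]={A,B,C}  "aa"
  [2..3]=∅  "ab"
  [3..4]=∅  "ba"
  [0..2]={S}  "baa"
  [1..3]=∅  "aab"
  [2..4]=∅  "aba"
  [0..3]=∅  "baab"
  [1..4]=∅  "aaba"
  [0..4]=∅  "baaba"

S ∉ T[0,4] ⇒ NO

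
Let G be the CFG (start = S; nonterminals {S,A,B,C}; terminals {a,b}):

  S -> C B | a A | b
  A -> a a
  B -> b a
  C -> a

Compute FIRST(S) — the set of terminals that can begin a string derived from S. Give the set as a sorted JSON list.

FIRST iteration:
round 1:
  A via A→a a: +{a}
  B via B→b a: +{b}
  C via C→a: +{a}
  S via S→C B: +{a}
  S via S→b: +{b}
  FIRST(S)={a,b}  FIRST(A)={a}  FIRST(B)={b}  FIRST(C)={a}
round 2: (no change)
  FIRST(S)={a,b}  FIRST(A)={a}  FIRST(B)={b}  FIRST(C)={a}

FIRST(S) = ["a", "b"]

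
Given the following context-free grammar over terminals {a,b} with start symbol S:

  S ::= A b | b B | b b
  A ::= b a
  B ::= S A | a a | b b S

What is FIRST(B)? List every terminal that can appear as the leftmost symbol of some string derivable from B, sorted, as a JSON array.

FIRST iteration:
pass 1:
  A via A→b a: +{b}
  B via B→a a: +{a}
  B via B→b b S: +{b}
  S via S→A b: +{b}
  FIRST(S)={b}  FIRST(A)={b}  FIRST(B)={a,b}
pass 2: done
  FIRST(S)={b}  FIRST(A)={b}  FIRST(B)={a,b}

FIRST(B) = ["a", "b"]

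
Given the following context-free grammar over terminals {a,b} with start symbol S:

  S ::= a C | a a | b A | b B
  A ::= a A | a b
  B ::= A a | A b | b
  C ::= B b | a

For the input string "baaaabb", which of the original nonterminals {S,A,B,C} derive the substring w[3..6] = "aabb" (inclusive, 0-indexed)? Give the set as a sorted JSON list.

CNF form of G:
  S -> T0 C | T0 T0 | T1 A | T1 B
  A -> T0 A | T0 T1
  B -> A T0 | A T1 | b
  C -> B T1 | a
  T0 -> a
  T1 -> b

CYK table (by increasing span) — only the sub-triangle for w[3..6]:
  cell(3,3) a: {C,T0}  orig:{C}
  cell(4,4) a: {C,T0}  orig:{C}
  cell(5,5) b: {B,T1}  orig:{B}
  cell(6,6) b: {B,T1}  orig:{B}
  cell(3,4) aa: {S}
  cell(4,5) ab: {A}
  cell(5,6) bb: {C,S}
  cell(3,5) aab: {A}
  cell(4,6) abb: {B,S}
  cell(3,6) aabb: {B}

Original NTs in T[3,6] deriving "aabb": ["B"]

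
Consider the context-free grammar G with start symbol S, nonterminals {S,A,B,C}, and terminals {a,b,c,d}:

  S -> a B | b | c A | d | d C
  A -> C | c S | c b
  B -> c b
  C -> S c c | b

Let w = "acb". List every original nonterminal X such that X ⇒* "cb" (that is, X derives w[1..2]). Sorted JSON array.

CNF form of G:
  S -> T0 A | T2 B | T3 C | b | d
  A -> S X4 | T0 S | T0 T1 | b
  B -> T0 T1
  C -> S X5 | b
  T0 -> c
  T1 -> b
  T2 -> a
  T3 -> d
  X4 -> T0 T0
  X5 -> T0 T0

Fill CYK table bottom-up (cells [i..j] with 1 ≤ i ≤ j ≤ 2 only):
  cell(1,1) c: {T0}  orig:{}
  cell(2,2) b: {A,C,S,T1}  orig:{A,C,S}
  cell(1,2) cb: {A,B,S}

Original NTs in T[1,2] deriving "cb": ["A", "B", "S"]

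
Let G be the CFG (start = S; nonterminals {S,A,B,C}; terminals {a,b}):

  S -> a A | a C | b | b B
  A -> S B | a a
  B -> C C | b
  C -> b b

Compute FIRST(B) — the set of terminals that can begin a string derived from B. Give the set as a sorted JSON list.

FIRST sets, iterate to fixpoint:
iter 1:
  A via A→a a: +{a}
  B via B→b: +{b}
  C via C→b b: +{b}
  S via S→a A: +{a}
  S via S→b: +{b}
  FIRST(S)={a,b}  FIRST(A)={a}  FIRST(B)={b}  FIRST(C)={b}
iter 2:
  A via A→S B: +{b}
  FIRST(S)={a,b}  FIRST(A)={a,b}  FIRST(B)={b}  FIRST(C)={b}
iter 3: — fixpoint
  FIRST(S)={a,b}  FIRST(A)={a,b}  FIRST(B)={b}  FIRST(C)={b}

FIRST(B) = ["b"]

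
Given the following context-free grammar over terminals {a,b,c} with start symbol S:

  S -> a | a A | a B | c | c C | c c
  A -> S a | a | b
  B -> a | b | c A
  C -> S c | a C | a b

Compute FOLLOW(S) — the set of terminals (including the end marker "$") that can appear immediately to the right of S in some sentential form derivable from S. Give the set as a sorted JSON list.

FIRST sets, iterate to fixpoint:
iter 1:
  A via A→a: +{a}
  A via A→b: +{b}
  B via B→a: +{a}
  B via B→b: +{b}
  B via B→c A: +{c}
  C via C→a C: +{a}
  S via S→a: +{a}
  S via S→c: +{c}
  S: {a,c}  A: {a,b}  B: {a,b,c}  C: {a}
iter 2:
  A via A→S a: +{c}
  C via C→S c: +{c}
  S: {a,c}  A: {a,b,c}  B: {a,b,c}  C: {a,c}
iter 3: (no change)
  S: {a,c}  A: {a,b,c}  B: {a,b,c}  C: {a,c}

FOLLOW iteration:
seed FOLLOW(S) with $
[1]
  A→S a: FOLLOW(S) ⊇ FIRST(a) = {a}; new: +{a}
  C→S c: FOLLOW(S) ⊇ FIRST(c) = {c}; new: +{c}
  S→a A: FOLLOW(A) ⊇ FOLLOW(S) ⊇ {$,a,c}; new: +{$,a,c}
  S→a B: FOLLOW(B) ⊇ FOLLOW(S) ⊇ {$,a,c}; new: +{$,a,c}
  S→c C: FOLLOW(C) ⊇ FOLLOW(S) ⊇ {$,a,c}; new: +{$,a,c}
  S: {$,a,c}  A: {$,a,c}  B: {$,a,c}  C: {$,a,c}
[2] (no change)
  S: {$,a,c}  A: {$,a,c}  B: {$,a,c}  C: {$,a,c}

FOLLOW(S) = ["$", "a", "c"]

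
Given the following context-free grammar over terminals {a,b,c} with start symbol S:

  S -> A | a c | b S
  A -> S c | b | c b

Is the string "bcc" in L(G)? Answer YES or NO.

Convert to CNF:
  S -> S T0 | T0 T1 | T1 S | T2 T0 | b
  A -> S T0 | T0 T1 | b
  T0 -> c
  T1 -> b
  T2 -> a

CYK table (by increasing span):
  T[0,0] 'b' = {A,S,T1}  orig:{A,S}
  T[1,1] 'c' = {T0}  orig:{}
  T[2,2] 'c' = {T0}  orig:{}
  T[0,1] 'bc' = {A,S}
  T[1,2] 'cc' = ∅
  T[0,2] 'bcc' = {A,S}

S ∈ T[0,2] ⇒ YES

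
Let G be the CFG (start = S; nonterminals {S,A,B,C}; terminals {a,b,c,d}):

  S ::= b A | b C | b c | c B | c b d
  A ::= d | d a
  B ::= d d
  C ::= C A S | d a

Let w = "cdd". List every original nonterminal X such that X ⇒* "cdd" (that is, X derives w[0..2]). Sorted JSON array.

Convert to CNF:
  S -> T2 A | T2 C | T2 T3 | T3 B | T3 X5
  A -> T0 T1 | d
  B -> T0 T0
  C -> C X4 | T0 T1
  T0 -> d
  T1 -> a
  T2 -> b
  T3 -> c
  X4 -> A S
  X5 -> T2 T0

CYK table (by increasing span) (cells [i..j] with 0 ≤ i ≤ j ≤ 2 only):
  cell(0,0) c: {T3}  orig:{}
  cell(1,1) d: {A,T0}  orig:{A}
  cell(2,2) d: {A,T0}  orig:{A}
  cell(0,1) cd: ∅
  cell(1,2) dd: {B}
  cell(0,2) cdd: {S}

Original NTs in T[0,2] deriving "cdd": ["S"]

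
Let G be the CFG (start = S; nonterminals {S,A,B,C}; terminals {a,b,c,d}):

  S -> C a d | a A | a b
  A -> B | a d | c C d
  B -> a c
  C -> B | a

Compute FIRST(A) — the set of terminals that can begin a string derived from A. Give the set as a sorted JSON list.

FIRST sets, iterate to fixpoint:
[1]
  A via A→a d: +{a}
  A via A→c C d: +{c}
  B via B→a c: +{a}
  C via C→B: +{a}
  S via S→C a d: +{a}
  FIRST(S)={a}  FIRST(A)={a,c}  FIRST(B)={a}  FIRST(C)={a}
[2] done
  FIRST(S)={a}  FIRST(A)={a,c}  FIRST(B)={a}  FIRST(C)={a}

FIRST(A) = ["a", "c"]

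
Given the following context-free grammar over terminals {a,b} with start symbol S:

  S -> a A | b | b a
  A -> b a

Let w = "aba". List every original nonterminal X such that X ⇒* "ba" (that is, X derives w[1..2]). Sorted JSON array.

Convert to CNF:
  S -> T0 T1 | T1 A | b
  A -> T0 T1
  T0 -> b
  T1 -> a

CYK fill, restricted to cells inside w[1..2]:
  [1..1]={S,T0}  "b"  orig:{S}
  [2..2]={T1}  "a"  orig:{}
  [1..2]={A,S}  "ba"

Original NTs in T[1,2] deriving "ba": ["A", "S"]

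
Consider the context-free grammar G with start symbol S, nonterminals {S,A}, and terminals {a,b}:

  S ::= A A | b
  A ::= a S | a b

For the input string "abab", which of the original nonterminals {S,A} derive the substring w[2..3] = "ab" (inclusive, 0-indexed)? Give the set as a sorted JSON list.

Convert to CNF:
  S -> A A | b
  A -> T0 S | T0 T1
  T0 -> a
  T1 -> b

Fill CYK table bottom-up (cells [i..j] with 2 ≤ i ≤ j ≤ 3 only):
  cell(2,2) a: {T0}  orig:{}
  cell(3,3) b: {S,T1}  orig:{S}
  cell(2,3) ab: {A}

Original NTs in T[2,3] deriving "ab": ["A"]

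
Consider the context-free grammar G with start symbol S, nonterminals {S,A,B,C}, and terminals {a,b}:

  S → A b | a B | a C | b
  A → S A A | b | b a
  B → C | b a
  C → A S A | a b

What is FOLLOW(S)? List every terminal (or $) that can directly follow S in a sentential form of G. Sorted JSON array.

FIRST iteration:
round 1:
  A via A→b: +{b}
  B via B→b a: +{b}
  C via C→A S A: +{b}
  C via C→a b: +{a}
  S via S→A b: +{b}
  S via S→a B: +{a}
  FIRST(S)={a,b}  FIRST(A)={b}  FIRST(B)={b}  FIRST(C)={a,b}
round 2:
  A via A→S A A: +{a}
  B via B→C: +{a}
  FIRST(S)={a,b}  FIRST(A)={a,b}  FIRST(B)={a,b}  FIRST(C)={a,b}
round 3: done
  FIRST(S)={a,b}  FIRST(A)={a,b}  FIRST(B)={a,b}  FIRST(C)={a,b}

FOLLOW sets:
initialize: $ ∈ FOLLOW(S)
pass 1:
  A→S A A: FOLLOW(S) ⊇ FIRST(A) = {a,b}; new: +{a,b}
  A→S A A: FOLLOW(A) ⊇ FIRST(A) = {a,b}; new: +{a,b}
  S→a B: FOLLOW(B) ⊇ FOLLOW(S) ⊇ {$,a,b}; new: +{$,a,b}
  S→a C: FOLLOW(C) ⊇ FOLLOW(S) ⊇ {$,a,b}; new: +{$,a,b}
  S: {$,a,b}  A: {a,b}  B: {$,a,b}  C: {$,a,b}
pass 2:
  C→A S A: FOLLOW(A) ⊇ FOLLOW(C) ⊇ {$,a,b}; new: +{$}
  S: {$,a,b}  A: {$,a,b}  B: {$,a,b}  C: {$,a,b}
pass 3: (stable)
  S: {$,a,b}  A: {$,a,b}  B: {$,a,b}  C: {$,a,b}

FOLLOW(S) = ["$", "a", "b"]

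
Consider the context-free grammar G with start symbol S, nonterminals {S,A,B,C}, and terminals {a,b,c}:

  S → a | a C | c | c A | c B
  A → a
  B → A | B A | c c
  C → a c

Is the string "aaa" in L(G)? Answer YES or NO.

Convert to CNF:
  S -> T0 A | T0 B | T1 C | a | c
  A -> a
  B -> B A | T0 T0 | a
  C -> T1 T0
  T0 -> c
  T1 -> a

CYK table (by increasing span):
  T[0,0] 'a' = {A,B,S,T1}  orig:{A,B,S}
  T[1,1] 'a' = {A,B,S,T1}  orig:{A,B,S}
  T[2,2] 'a' = {A,B,S,T1}  orig:{A,B,S}
  T[0,1] 'aa' = {B}
  T[1,2] 'aa' = {B}
  T[0,2] 'aaa' = {B}

S ∉ T[0,2] ⇒ NO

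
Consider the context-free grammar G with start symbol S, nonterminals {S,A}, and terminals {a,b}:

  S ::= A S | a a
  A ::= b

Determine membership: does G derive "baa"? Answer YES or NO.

Convert to CNF:
  S -> A S | T0 T0
  A -> b
  T0 -> a

CYK fill:
  [0..0]={A}  "b"
  [1..1]={T0}  "a"  orig:{}
  [2..2]={T0}  "a"  orig:{}
  [0..1]=∅  "ba"
  [1..2]={S}  "aa"
  [0..2]={S}  "baa"

S ∈ T[0,2] ⇒ YES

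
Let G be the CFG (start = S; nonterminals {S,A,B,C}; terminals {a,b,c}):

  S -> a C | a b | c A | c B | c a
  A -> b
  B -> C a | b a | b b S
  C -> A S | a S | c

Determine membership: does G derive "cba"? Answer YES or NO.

CNF form of G:
  S -> T0 C | T0 T1 | T2 A | T2 B | T2 T0
  A -> b
  B -> C T0 | T1 T0 | T1 X3
  C -> A S | T0 S | c
  T0 -> a
  T1 -> b
  T2 -> c
  X3 -> T1 S

CYK table (by increasing span):
  T[0,0] 'c' = {C,T2}  orig:{C}
  T[1,1] 'b' = {A,T1}  orig:{A}
  T[2,2] 'a' = {T0}  orig:{}
  T[0,1] 'cb' = {S}
  T[1,2] 'ba' = {B}
  T[0,2] 'cba' = {S}

S ∈ T[0,2] ⇒ YES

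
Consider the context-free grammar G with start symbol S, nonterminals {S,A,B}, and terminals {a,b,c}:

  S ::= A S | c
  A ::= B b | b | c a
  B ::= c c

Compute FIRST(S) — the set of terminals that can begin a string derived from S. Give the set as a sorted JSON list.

Compute FIRST by fixpoint:
[1]
  A via A→b: +{b}
  A via A→c a: +{c}
  B via B→c c: +{c}
  S via S→A S: +{b,c}
  FIRST[S]={b,c}  FIRST[A]={b,c}  FIRST[B]={c}
[2] (no change)
  FIRST[S]={b,c}  FIRST[A]={b,c}  FIRST[B]={c}

FIRST(S) = ["b", "c"]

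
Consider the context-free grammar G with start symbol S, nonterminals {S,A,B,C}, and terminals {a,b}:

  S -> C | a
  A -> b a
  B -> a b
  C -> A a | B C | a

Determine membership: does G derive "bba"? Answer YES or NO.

Convert to CNF:
  S -> A T1 | B C | a
  A -> T0 T1
  B -> T1 T0
  C -> A T1 | B C | a
  T0 -> b
  T1 -> a

CYK table (by increasing span):
  cell(0,0) b: {T0}  orig:{}
  cell(1,1) b: {T0}  orig:{}
  cell(2,2) a: {C,S,T1}  orig:{C,S}
  cell(0,1) bb: ∅
  cell(1,2) ba: {A}
  cell(0,2) bba: ∅

S ∉ T[0,2] ⇒ NO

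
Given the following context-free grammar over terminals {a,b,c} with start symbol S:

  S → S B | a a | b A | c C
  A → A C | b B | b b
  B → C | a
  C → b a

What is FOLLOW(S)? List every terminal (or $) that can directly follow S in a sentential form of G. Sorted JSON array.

FIRST iteration:
round 1:
  A via A→b B: +{b}
  B via B→a: +{a}
  C via C→b a: +{b}
  S via S→a a: +{a}
  S via S→b A: +{b}
  S via S→c C: +{c}
  FIRST[S]={a,b,c}  FIRST[A]={b}  FIRST[B]={a}  FIRST[C]={b}
round 2:
  B via B→C: +{b}
  FIRST[S]={a,b,c}  FIRST[A]={b}  FIRST[B]={a,b}  FIRST[C]={b}
round 3: done
  FIRST[S]={a,b,c}  FIRST[A]={b}  FIRST[B]={a,b}  FIRST[C]={b}

FOLLOW sets:
FOLLOW(S) := {$}
[1]
  A→A C: FOLLOW(A) ⊇ FIRST(C) = {b}; new: +{b}
  A→A C: FOLLOW(C) ⊇ FOLLOW(A) ⊇ {b}; new: +{b}
  A→b B: FOLLOW(B) ⊇ FOLLOW(A) ⊇ {b}; new: +{b}
  S→S B: FOLLOW(S) ⊇ FIRST(B) = {a,b}; new: +{a,b}
  S→S B: FOLLOW(B) ⊇ FOLLOW(S) ⊇ {$,a,b}; new: +{$,a}
  S→b A: FOLLOW(A) ⊇ FOLLOW(S) ⊇ {$,a,b}; new: +{$,a}
  S→c C: FOLLOW(C) ⊇ FOLLOW(S) ⊇ {$,a,b}; new: +{$,a}
  FOLLOW(S)={$,a,b}  FOLLOW(A)={$,a,b}  FOLLOW(B)={$,a,b}  FOLLOW(C)={$,a,b}
[2] (no change)
  FOLLOW(S)={$,a,b}  FOLLOW(A)={$,a,b}  FOLLOW(B)={$,a,b}  FOLLOW(C)={$,a,b}

FOLLOW(S) = ["$", "a", "b"]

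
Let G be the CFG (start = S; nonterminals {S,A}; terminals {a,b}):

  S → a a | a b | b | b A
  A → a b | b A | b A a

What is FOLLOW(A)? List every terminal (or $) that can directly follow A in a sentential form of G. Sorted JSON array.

FIRST iteration:
[1]
  A via A→a b: +{a}
  A via A→b A: +{b}
  S via S→a a: +{a}
  S via S→b: +{b}
  FIRST[S]={a,b}  FIRST[A]={a,b}
[2] (no change)
  FIRST[S]={a,b}  FIRST[A]={a,b}

Compute FOLLOW by fixpoint:
initialize: $ ∈ FOLLOW(S)
pass 1:
  A→b A a: FOLLOW(A) ⊇ FIRST(a) = {a}; new: +{a}
  S→b A: FOLLOW(A) ⊇ FOLLOW(S) ⊇ {$}; new: +{$}
  FOLLOW(S)={$}  FOLLOW(A)={$,a}
pass 2: done
  FOLLOW(S)={$}  FOLLOW(A)={$,a}

FOLLOW(A) = ["$", "a"]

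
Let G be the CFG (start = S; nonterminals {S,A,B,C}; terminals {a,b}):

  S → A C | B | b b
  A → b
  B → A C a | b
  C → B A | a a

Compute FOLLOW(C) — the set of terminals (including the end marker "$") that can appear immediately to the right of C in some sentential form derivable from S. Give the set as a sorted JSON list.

FIRST iteration:
[1]
  A via A→b: +{b}
  B via B→A C a: +{b}
  C via C→B A: +{b}
  C via C→a a: +{a}
  S via S→A C: +{b}
  FIRST(S)={b}  FIRST(A)={b}  FIRST(B)={b}  FIRST(C)={a,b}
[2] (stable)
  FIRST(S)={b}  FIRST(A)={b}  FIRST(B)={b}  FIRST(C)={a,b}

FOLLOW sets:
seed FOLLOW(S) with $
iter 1:
  B→A C a: FOLLOW(A) ⊇ FIRST(C) = {a,b}; new: +{a,b}
  B→A C a: FOLLOW(C) ⊇ FIRST(a) = {a}; new: +{a}
  C→B A: FOLLOW(B) ⊇ FIRST(A) = {b}; new: +{b}
  S→A C: FOLLOW(C) ⊇ FOLLOW(S) ⊇ {$}; new: +{$}
  S→B: FOLLOW(B) ⊇ FOLLOW(S) ⊇ {$}; new: +{$}
  FOLLOW[S]={$}  FOLLOW[A]={a,b}  FOLLOW[B]={$,b}  FOLLOW[C]={$,a}
iter 2:
  C→B A: FOLLOW(A) ⊇ FOLLOW(C) ⊇ {$,a}; new: +{$}
  FOLLOW[S]={$}  FOLLOW[A]={$,a,b}  FOLLOW[B]={$,b}  FOLLOW[C]={$,a}
iter 3: (stable)
  FOLLOW[S]={$}  FOLLOW[A]={$,a,b}  FOLLOW[B]={$,b}  FOLLOW[C]={$,a}

FOLLOW(C) = ["$", "a"]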